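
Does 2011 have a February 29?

2011 is not a leap year.

No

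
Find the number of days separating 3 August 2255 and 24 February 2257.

August 3, 2255 → August 3, 2256: 366 days (2256 is a leap year).
August 2256: 31 − 3 = 28 days remain.
Then September (30), October (31), November (30), December (31), January (31): 30 + 31 + 30 + 31 + 31 = 153 days.
February 1–24, 2257: 24 days (2257 is not a leap year).
Residual: 205 days.
Total: 571 days.

571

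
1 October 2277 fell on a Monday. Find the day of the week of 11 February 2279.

Tuesday

Day-of-year of October 1, 2277: 274.
Day-of-year of February 11, 2279: 42.
2277 has 365 days, so 365 − 274 = 91 days remain in 2277.
Full years: 2278: 365. Sum = 365.
Total: 91 + 365 + 42 = 498 days.
498 mod 7 = 1, so 1 day after Monday is Tuesday.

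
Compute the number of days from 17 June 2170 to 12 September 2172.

Day-of-year of June 17, 2170: 168.
Day-of-year of September 12, 2172: 256.
2170 has 365 days, so 365 − 168 = 197 days remain in 2170.
Full years: 2171: 365. Sum = 365.
Total: 197 + 365 + 256 = 818 days.

818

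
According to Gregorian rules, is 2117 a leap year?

No

2117 is not a leap year.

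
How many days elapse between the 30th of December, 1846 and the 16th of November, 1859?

4704

Day-of-year of December 30, 1846: 364.
Day-of-year of November 16, 1859: 320.
1846 has 365 days, so 365 − 364 = 1 days remain in 1846.
Full years 1847–1858: 9 common + 3 leap = 9×365 + 3×366 = 4383 days.
Total: 1 + 4383 + 320 = 4704 days.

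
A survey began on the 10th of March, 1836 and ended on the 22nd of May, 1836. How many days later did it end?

March 1836: 31 − 10 = 21 days remain.
Then April (30): 30 days.
May 1–22, 1836: 22 days.
Total: 21 + 30 + 22 = 73 days.

73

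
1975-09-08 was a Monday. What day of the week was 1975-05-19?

Count forward from the earlier date (May 19, 1975) to the later (September 8, 1975):
May 1975: 31 − 19 = 12 days remain.
Then June (30), July (31), August (31): 30 + 31 + 31 = 92 days.
September 1–8, 1975: 8 days.
Total: 12 + 92 + 8 = 112 days.
112 is a multiple of 7, so 1975-05-19 falls on the same weekday: Monday.

Monday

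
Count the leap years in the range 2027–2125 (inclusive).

Years divisible by 4: 2028, 2032, …, 2124 — 25 in all.
Of these, 2100 is divisible by 100 but not 400, so not leap.
Leap years: 25 − 1 = 24.

24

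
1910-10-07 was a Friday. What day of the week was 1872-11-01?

Friday

Count forward from the earlier date (November 1, 1872) to the later (October 7, 1910):
Day-of-year of November 1, 1872: 306.
Day-of-year of October 7, 1910: 280.
1872 has 366 days, so 366 − 306 = 60 days remain in 1872.
Full years 1873–1909: 29 common + 8 leap = 29×365 + 8×366 = 13513 days.
Total: 60 + 13513 + 280 = 13853 days.
13853 is a multiple of 7, so 1872-11-01 falls on the same weekday: Friday.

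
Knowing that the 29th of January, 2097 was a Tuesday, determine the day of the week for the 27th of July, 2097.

Saturday

January 2097: 31 − 29 = 2 days remain.
Then February 2097 (28), March (31), April (30), May (31), June (30): 28 + 31 + 30 + 31 + 30 = 150 days.
July 1–27, 2097: 27 days.
Total: 2 + 150 + 27 = 179 days.
179 mod 7 = 4, so 4 days after Tuesday is Saturday.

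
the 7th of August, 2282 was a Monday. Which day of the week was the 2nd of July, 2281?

Count forward from the earlier date (July 2, 2281) to the later (August 7, 2282):
July 2281: 31 − 2 = 29 days remain.
Then 12 full months totalling 365 days.
August 1–7, 2282: 7 days.
Total: 29 + 365 + 7 = 401 days.
401 mod 7 = 2, so 2 days before Monday is Saturday.

Saturday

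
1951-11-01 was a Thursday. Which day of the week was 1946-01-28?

Count forward from the earlier date (January 28, 1946) to the later (November 1, 1951):
Day-of-year of January 28, 1946: 28.
Day-of-year of November 1, 1951: 305.
1946 has 365 days, so 365 − 28 = 337 days remain in 1946.
Full years: 1947: 365; 1948: 366; 1949: 365; 1950: 365. Sum = 1461.
Total: 337 + 1461 + 305 = 2103 days.
2103 mod 7 = 3, so 3 days before Thursday is Monday.

Monday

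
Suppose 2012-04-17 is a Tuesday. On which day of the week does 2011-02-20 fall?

Count forward from the earlier date (February 20, 2011) to the later (April 17, 2012):
February 2011: 28 − 20 = 8 days remain (2011 is not a leap year, so February has 28 days).
Then 13 full months totalling 397 days.
April 1–17, 2012: 17 days.
Total: 8 + 397 + 17 = 422 days.
422 mod 7 = 2, so 2 days before Tuesday is Sunday.

Sunday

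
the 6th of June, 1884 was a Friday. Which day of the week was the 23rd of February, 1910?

Day-of-year of June 6, 1884: 158.
Day-of-year of February 23, 1910: 54.
1884 has 366 days, so 366 − 158 = 208 days remain in 1884.
Full years 1885–1909: 20 common + 5 leap = 20×365 + 5×366 = 9130 days.
Total: 208 + 9130 + 54 = 9392 days.
9392 mod 7 = 5, so 5 days after Friday is Wednesday.

Wednesday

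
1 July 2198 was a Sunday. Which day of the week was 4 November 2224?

From July 1, 2198 to July 1, 2224: 26 years, of which 6 contain a Feb 29 — 20×365 + 6×366 = 9496 days.
(2200 is not a leap year (divisible by 100 but not 400).)
July 2224: 31 − 1 = 30 days remain.
Then August (31), September (30), October (31): 31 + 30 + 31 = 92 days.
November 1–4, 2224: 4 days.
Residual: 126 days.
Total: 9622 days.
9622 mod 7 = 4, so 4 days after Sunday is Thursday.

Thursday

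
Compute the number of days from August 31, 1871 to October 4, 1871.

34

August 1871: 31 − 31 = 0 days remain.
Then September (30): 30 days.
October 1–4, 1871: 4 days.
Total: 0 + 30 + 4 = 34 days.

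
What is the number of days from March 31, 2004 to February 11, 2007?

1047

Day-of-year of March 31, 2004: 91.
Day-of-year of February 11, 2007: 42.
2004 has 366 days, so 366 − 91 = 275 days remain in 2004.
Full years: 2005: 365; 2006: 365. Sum = 730.
Total: 275 + 730 + 42 = 1047 days.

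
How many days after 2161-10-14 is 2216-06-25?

19977

From October 14, 2161 to October 14, 2215: 54 years, of which 12 contain a Feb 29 — 42×365 + 12×366 = 19722 days.
(2200 is not a leap year (divisible by 100 but not 400).)
October 2215: 31 − 14 = 17 days remain.
Then November (30), December (31), January (31), February 2216 (29), March (31), April (30), May (31): 30 + 31 + 31 + 29 + 31 + 30 + 31 = 213 days.
June 1–25, 2216: 25 days.
Residual: 255 days.
Total: 19977 days.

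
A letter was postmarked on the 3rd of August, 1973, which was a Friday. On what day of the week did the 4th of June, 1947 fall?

Wednesday

Count forward from the earlier date (June 4, 1947) to the later (August 3, 1973):
Day-of-year of June 4, 1947: 155.
Day-of-year of August 3, 1973: 215.
1947 has 365 days, so 365 − 155 = 210 days remain in 1947.
Full years 1948–1972: 18 common + 7 leap = 18×365 + 7×366 = 9132 days.
Total: 210 + 9132 + 215 = 9557 days.
9557 mod 7 = 2, so 2 days before Friday is Wednesday.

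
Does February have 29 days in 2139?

2139 is not a leap year.

No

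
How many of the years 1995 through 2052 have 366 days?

Years divisible by 4: 1996, 2000, …, 2052 — 15 in all.
2000 is divisible by 400, so still leap.
No century exceptions apply. Count: 15.

15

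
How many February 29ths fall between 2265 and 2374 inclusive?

Years divisible by 4: 2268, 2272, …, 2372 — 27 in all.
Of these, 2300 is divisible by 100 but not 400, so not leap.
Leap years: 27 − 1 = 26.

26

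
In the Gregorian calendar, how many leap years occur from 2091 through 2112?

Years divisible by 4 in [2091, 2112]: 2092, 2096, 2100, 2104, 2108, 2112.
Of these, 2100 is divisible by 100 but not 400, so not leap.
Leap years: 6 − 1 = 5.

5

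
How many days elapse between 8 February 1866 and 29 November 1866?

February 1866: 28 − 8 = 20 days remain (1866 is not a leap year, so February has 28 days).
Then March (31), April (30), May (31), June (30), July (31), August (31), September (30), October (31): 31 + 30 + 31 + 30 + 31 + 31 + 30 + 31 = 245 days.
November 1–29, 1866: 29 days.
Total: 20 + 245 + 29 = 294 days.

294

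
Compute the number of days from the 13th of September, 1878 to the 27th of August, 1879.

Day-of-year of September 13, 1878: 256.
Day-of-year of August 27, 1879: 239.
1878 has 365 days, so 365 − 256 = 109 days remain in 1878.
Total: 109 + 239 = 348 days.

348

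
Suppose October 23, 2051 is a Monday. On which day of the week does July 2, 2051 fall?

Sunday

Count forward from the earlier date (July 2, 2051) to the later (October 23, 2051):
July 2051: 31 − 2 = 29 days remain.
Then August (31), September (30): 31 + 30 = 61 days.
October 1–23, 2051: 23 days.
Total: 29 + 61 + 23 = 113 days.
113 mod 7 = 1, so 1 day before Monday is Sunday.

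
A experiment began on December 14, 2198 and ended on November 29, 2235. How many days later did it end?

Day-of-year of December 14, 2198: 348.
Day-of-year of November 29, 2235: 333.
2198 has 365 days, so 365 − 348 = 17 days remain in 2198.
Full years 2199–2234: 28 common + 8 leap = 28×365 + 8×366 = 13148 days.
Total: 17 + 13148 + 333 = 13498 days.

13498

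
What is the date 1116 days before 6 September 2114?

17 August 2111

Count 1116 days before September 6, 2114:
Day-of-year of August 17, 2111: 229.
Day-of-year of September 6, 2114: 249.
2111 has 365 days, so 365 − 229 = 136 days remain in 2111.
Full years: 2112: 366; 2113: 365. Sum = 731.
Total: 136 + 731 + 249 = 1116 days.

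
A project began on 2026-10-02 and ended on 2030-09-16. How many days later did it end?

1445

October 2, 2026 → October 2, 2027: 365 days.
October 2, 2027 → October 2, 2028: 366 days (2028 is a leap year).
October 2, 2028 → October 2, 2029: 365 days.
October 2029: 31 − 2 = 29 days remain.
Then 10 full months totalling 304 days.
September 1–16, 2030: 16 days.
Residual: 349 days.
Total: 1445 days.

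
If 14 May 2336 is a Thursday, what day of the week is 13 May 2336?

Count forward from the earlier date (May 13, 2336) to the later (May 14, 2336):
Within May 2336: 14 − 13 = 1 day.
1 mod 7 = 1, so 1 day before Thursday is Wednesday.

Wednesday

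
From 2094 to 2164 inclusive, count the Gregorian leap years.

Years divisible by 4: 2096, 2100, …, 2164 — 18 in all.
Of these, 2100 is divisible by 100 but not 400, so not leap.
Leap years: 18 − 1 = 17.

17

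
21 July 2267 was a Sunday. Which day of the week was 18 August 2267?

July 2267: 31 − 21 = 10 days remain.
August 1–18, 2267: 18 days.
Total: 10 + 18 = 28 days.
28 is a multiple of 7, so 18 August 2267 falls on the same weekday: Sunday.

Sunday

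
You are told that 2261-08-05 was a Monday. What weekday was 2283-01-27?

From August 5, 2261 to August 5, 2282: 21 years, of which 5 contain a Feb 29 — 16×365 + 5×366 = 7670 days.
August 2282: 31 − 5 = 26 days remain.
Then September (30), October (31), November (30), December (31): 30 + 31 + 30 + 31 = 122 days.
January 1–27, 2283: 27 days.
Residual: 175 days.
Total: 7845 days.
7845 mod 7 = 5, so 5 days after Monday is Saturday.

Saturday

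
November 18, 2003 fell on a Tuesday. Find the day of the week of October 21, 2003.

Count forward from the earlier date (October 21, 2003) to the later (November 18, 2003):
October 2003: 31 − 21 = 10 days remain.
November 1–18, 2003: 18 days.
Total: 10 + 18 = 28 days.
28 is a multiple of 7, so October 21, 2003 falls on the same weekday: Tuesday.

Tuesday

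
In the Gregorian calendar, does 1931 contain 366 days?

1931 is not a leap year.

No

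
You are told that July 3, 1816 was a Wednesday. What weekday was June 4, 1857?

Thursday

From July 3, 1816 to July 3, 1856: 40 years, of which 10 contain a Feb 29 — 30×365 + 10×366 = 14610 days.
July 1856: 31 − 3 = 28 days remain.
Then 10 full months totalling 304 days.
June 1–4, 1857: 4 days.
Residual: 336 days.
Total: 14946 days.
14946 mod 7 = 1, so 1 day after Wednesday is Thursday.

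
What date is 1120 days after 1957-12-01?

1960-12-25

Count 1120 days after December 1, 1957:
Day-of-year of December 1, 1957: 335.
Day-of-year of December 25, 1960: 360.
1957 has 365 days, so 365 − 335 = 30 days remain in 1957.
Full years: 1958: 365; 1959: 365. Sum = 730.
Total: 30 + 730 + 360 = 1120 days.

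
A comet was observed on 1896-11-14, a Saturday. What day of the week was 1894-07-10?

Count forward from the earlier date (July 10, 1894) to the later (November 14, 1896):
Day-of-year of July 10, 1894: 191.
Day-of-year of November 14, 1896: 319.
1894 has 365 days, so 365 − 191 = 174 days remain in 1894.
Full years: 1895: 365. Sum = 365.
Total: 174 + 365 + 319 = 858 days.
858 mod 7 = 4, so 4 days before Saturday is Tuesday.

Tuesday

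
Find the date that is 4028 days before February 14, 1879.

February 4, 1868

Count 4028 days before February 14, 1879:
From February 4, 1868 to February 4, 1879: 11 years, of which 3 contain a Feb 29 — 8×365 + 3×366 = 4018 days.
Within February 1879: 14 − 4 = 10 days.
Total: 4028 days.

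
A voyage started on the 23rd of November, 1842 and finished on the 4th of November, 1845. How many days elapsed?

1077

November 23, 1842 → November 23, 1843: 365 days.
November 23, 1843 → November 23, 1844: 366 days (1844 is a leap year).
November 1844: 30 − 23 = 7 days remain.
Then 11 full months totalling 335 days.
November 1–4, 1845: 4 days.
Residual: 346 days.
Total: 1077 days.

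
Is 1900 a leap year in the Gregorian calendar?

No

1900 is not a leap year (divisible by 100 but not 400).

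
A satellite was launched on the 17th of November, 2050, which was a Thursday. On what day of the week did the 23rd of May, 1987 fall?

Saturday

Count forward from the earlier date (May 23, 1987) to the later (November 17, 2050):
Day-of-year of May 23, 1987: 143.
Day-of-year of November 17, 2050: 321.
1987 has 365 days, so 365 − 143 = 222 days remain in 1987.
Full years 1988–2049: 46 common + 16 leap = 46×365 + 16×366 = 22646 days.
Total: 222 + 22646 + 321 = 23189 days.
23189 mod 7 = 5, so 5 days before Thursday is Saturday.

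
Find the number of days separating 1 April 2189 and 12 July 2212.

8502

Day-of-year of April 1, 2189: 91.
Day-of-year of July 12, 2212: 194.
2189 has 365 days, so 365 − 91 = 274 days remain in 2189.
Full years 2190–2211: 18 common + 4 leap = 18×365 + 4×366 = 8034 days.
Total: 274 + 8034 + 194 = 8502 days.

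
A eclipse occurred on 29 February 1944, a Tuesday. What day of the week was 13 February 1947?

Thursday

Day-of-year of February 29, 1944: 60.
Day-of-year of February 13, 1947: 44.
1944 has 366 days, so 366 − 60 = 306 days remain in 1944.
Full years: 1945: 365; 1946: 365. Sum = 730.
Total: 306 + 730 + 44 = 1080 days.
1080 mod 7 = 2, so 2 days after Tuesday is Thursday.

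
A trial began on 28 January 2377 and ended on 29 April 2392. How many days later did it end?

5570

Day-of-year of January 28, 2377: 28.
Day-of-year of April 29, 2392: 120.
2377 has 365 days, so 365 − 28 = 337 days remain in 2377.
Full years 2378–2391: 11 common + 3 leap = 11×365 + 3×366 = 5113 days.
Total: 337 + 5113 + 120 = 5570 days.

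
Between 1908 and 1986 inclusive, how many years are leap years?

20

Years divisible by 4: 1908, 1912, …, 1984 — 20 in all.
No century exceptions apply. Count: 20.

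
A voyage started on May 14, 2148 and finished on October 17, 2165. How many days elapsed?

6365

From May 14, 2148 to May 14, 2165: 17 years, of which 4 contain a Feb 29 — 13×365 + 4×366 = 6209 days.
May 2165: 31 − 14 = 17 days remain.
Then June (30), July (31), August (31), September (30): 30 + 31 + 31 + 30 = 122 days.
October 1–17, 2165: 17 days.
Residual: 156 days.
Total: 6365 days.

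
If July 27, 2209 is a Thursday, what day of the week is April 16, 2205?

Count forward from the earlier date (April 16, 2205) to the later (July 27, 2209):
Day-of-year of April 16, 2205: 106.
Day-of-year of July 27, 2209: 208.
2205 has 365 days, so 365 − 106 = 259 days remain in 2205.
Full years: 2206: 365; 2207: 365; 2208: 366. Sum = 1096.
Total: 259 + 1096 + 208 = 1563 days.
1563 mod 7 = 2, so 2 days before Thursday is Tuesday.

Tuesday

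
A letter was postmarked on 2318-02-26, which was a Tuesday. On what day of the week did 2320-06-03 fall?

Day-of-year of February 26, 2318: 57.
Day-of-year of June 3, 2320: 155.
2318 has 365 days, so 365 − 57 = 308 days remain in 2318.
Full years: 2319: 365. Sum = 365.
Total: 308 + 365 + 155 = 828 days.
828 mod 7 = 2, so 2 days after Tuesday is Thursday.

Thursday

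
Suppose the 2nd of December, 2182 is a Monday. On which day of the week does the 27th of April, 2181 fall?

Count forward from the earlier date (April 27, 2181) to the later (December 2, 2182):
April 27, 2181 → April 27, 2182: 365 days.
April 2182: 30 − 27 = 3 days remain.
Then May (31), June (30), July (31), August (31), September (30), October (31), November (30): 31 + 30 + 31 + 31 + 30 + 31 + 30 = 214 days.
December 1–2, 2182: 2 days.
Residual: 219 days.
Total: 584 days.
584 mod 7 = 3, so 3 days before Monday is Friday.

Friday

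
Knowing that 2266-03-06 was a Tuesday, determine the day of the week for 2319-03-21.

From March 6, 2266 to March 6, 2319: 53 years, of which 12 contain a Feb 29 — 41×365 + 12×366 = 19357 days.
(2300 is not a leap year (divisible by 100 but not 400).)
Within March 2319: 21 − 6 = 15 days.
Total: 19372 days.
19372 mod 7 = 3, so 3 days after Tuesday is Friday.

Friday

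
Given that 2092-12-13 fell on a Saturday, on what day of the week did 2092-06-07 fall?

Count forward from the earlier date (June 7, 2092) to the later (December 13, 2092):
June 2092: 30 − 7 = 23 days remain.
Then July (31), August (31), September (30), October (31), November (30): 31 + 31 + 30 + 31 + 30 = 153 days.
December 1–13, 2092: 13 days.
Total: 23 + 153 + 13 = 189 days.
189 is a multiple of 7, so 2092-06-07 falls on the same weekday: Saturday.

Saturday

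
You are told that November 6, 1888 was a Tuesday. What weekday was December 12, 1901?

Thursday

From November 6, 1888 to November 6, 1901: 13 years, of which 2 contain a Feb 29 — 11×365 + 2×366 = 4747 days.
(1900 is not a leap year (divisible by 100 but not 400).)
November 1901: 30 − 6 = 24 days remain.
December 1–12, 1901: 12 days.
Residual: 36 days.
Total: 4783 days.
4783 mod 7 = 2, so 2 days after Tuesday is Thursday.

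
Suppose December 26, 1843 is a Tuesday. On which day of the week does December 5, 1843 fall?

Count forward from the earlier date (December 5, 1843) to the later (December 26, 1843):
Within December 1843: 26 − 5 = 21 days.
21 is a multiple of 7, so December 5, 1843 falls on the same weekday: Tuesday.

Tuesday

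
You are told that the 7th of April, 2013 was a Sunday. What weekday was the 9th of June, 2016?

April 7, 2013 → April 7, 2014: 365 days.
April 7, 2014 → April 7, 2015: 365 days.
April 7, 2015 → April 7, 2016: 366 days (2016 is a leap year).
April 2016: 30 − 7 = 23 days remain.
Then May (31): 31 days.
June 1–9, 2016: 9 days.
Residual: 63 days.
Total: 1159 days.
1159 mod 7 = 4, so 4 days after Sunday is Thursday.

Thursday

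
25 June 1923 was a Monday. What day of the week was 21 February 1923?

Wednesday

Count forward from the earlier date (February 21, 1923) to the later (June 25, 1923):
February 1923: 28 − 21 = 7 days remain (1923 is not a leap year, so February has 28 days).
Then March (31), April (30), May (31): 31 + 30 + 31 = 92 days.
June 1–25, 1923: 25 days.
Total: 7 + 92 + 25 = 124 days.
124 mod 7 = 5, so 5 days before Monday is Wednesday.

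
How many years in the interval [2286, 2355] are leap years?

16

Years divisible by 4: 2288, 2292, …, 2352 — 17 in all.
Of these, 2300 is divisible by 100 but not 400, so not leap.
Leap years: 17 − 1 = 16.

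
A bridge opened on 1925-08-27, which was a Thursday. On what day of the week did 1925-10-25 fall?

August 1925: 31 − 27 = 4 days remain.
Then September (30): 30 days.
October 1–25, 1925: 25 days.
Total: 4 + 30 + 25 = 59 days.
59 mod 7 = 3, so 3 days after Thursday is Sunday.

Sunday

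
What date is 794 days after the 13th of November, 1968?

the 16th of January, 1971

Count 794 days after November 13, 1968:
Day-of-year of November 13, 1968: 318.
Day-of-year of January 16, 1971: 16.
1968 has 366 days, so 366 − 318 = 48 days remain in 1968.
Full years: 1969: 365; 1970: 365. Sum = 730.
Total: 48 + 730 + 16 = 794 days.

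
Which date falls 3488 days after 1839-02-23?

1848-09-11

Count 3488 days after February 23, 1839:
Day-of-year of February 23, 1839: 54.
Day-of-year of September 11, 1848: 255.
1839 has 365 days, so 365 − 54 = 311 days remain in 1839.
Full years 1840–1847: 6 common + 2 leap = 6×365 + 2×366 = 2922 days.
Total: 311 + 2922 + 255 = 3488 days.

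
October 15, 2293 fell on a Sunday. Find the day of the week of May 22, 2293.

Count forward from the earlier date (May 22, 2293) to the later (October 15, 2293):
May 2293: 31 − 22 = 9 days remain.
Then June (30), July (31), August (31), September (30): 30 + 31 + 31 + 30 = 122 days.
October 1–15, 2293: 15 days.
Total: 9 + 122 + 15 = 146 days.
146 mod 7 = 6, so 6 days before Sunday is Monday.

Monday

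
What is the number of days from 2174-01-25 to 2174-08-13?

200

January 2174: 31 − 25 = 6 days remain.
Then February 2174 (28), March (31), April (30), May (31), June (30), July (31): 28 + 31 + 30 + 31 + 30 + 31 = 181 days.
August 1–13, 2174: 13 days.
Total: 6 + 181 + 13 = 200 days.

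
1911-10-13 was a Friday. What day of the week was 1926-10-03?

Sunday

Day-of-year of October 13, 1911: 286.
Day-of-year of October 3, 1926: 276.
1911 has 365 days, so 365 − 286 = 79 days remain in 1911.
Full years 1912–1925: 10 common + 4 leap = 10×365 + 4×366 = 5114 days.
Total: 79 + 5114 + 276 = 5469 days.
5469 mod 7 = 2, so 2 days after Friday is Sunday.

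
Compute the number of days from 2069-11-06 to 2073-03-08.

Day-of-year of November 6, 2069: 310.
Day-of-year of March 8, 2073: 67.
2069 has 365 days, so 365 − 310 = 55 days remain in 2069.
Full years: 2070: 365; 2071: 365; 2072: 366. Sum = 1096.
Total: 55 + 1096 + 67 = 1218 days.

1218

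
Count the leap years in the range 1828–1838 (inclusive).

Years divisible by 4 in [1828, 1838]: 1828, 1832, 1836.
No century exceptions apply. Count: 3.

3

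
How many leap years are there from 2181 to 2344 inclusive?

39

Years divisible by 4: 2184, 2188, …, 2344 — 41 in all.
Of these, 2200, 2300 are divisible by 100 but not 400, so not leap.
Leap years: 41 − 2 = 39.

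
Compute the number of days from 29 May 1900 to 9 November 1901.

May 1900: 31 − 29 = 2 days remain.
Then 17 full months totalling 518 days.
November 1–9, 1901: 9 days.
Total: 2 + 518 + 9 = 529 days.

529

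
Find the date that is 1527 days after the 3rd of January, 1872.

the 9th of March, 1876

Count 1527 days after January 3, 1872:
Day-of-year of January 3, 1872: 3.
Day-of-year of March 9, 1876: 69.
1872 has 366 days, so 366 − 3 = 363 days remain in 1872.
Full years: 1873: 365; 1874: 365; 1875: 365. Sum = 1095.
Total: 363 + 1095 + 69 = 1527 days.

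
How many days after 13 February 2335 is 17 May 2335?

93

February 2335: 28 − 13 = 15 days remain (2335 is not a leap year, so February has 28 days).
Then March (31), April (30): 31 + 30 = 61 days.
May 1–17, 2335: 17 days.
Total: 15 + 61 + 17 = 93 days.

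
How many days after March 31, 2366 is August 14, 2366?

March 2366: 31 − 31 = 0 days remain.
Then April (30), May (31), June (30), July (31): 30 + 31 + 30 + 31 = 122 days.
August 1–14, 2366: 14 days.
Total: 0 + 122 + 14 = 136 days.

136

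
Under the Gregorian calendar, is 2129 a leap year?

2129 is not a leap year.

No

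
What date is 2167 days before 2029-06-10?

2023-07-05

Count 2167 days before June 10, 2029:
July 5, 2023 → July 5, 2024: 366 days (2024 is a leap year).
July 5, 2024 → July 5, 2025: 365 days.
July 5, 2025 → July 5, 2026: 365 days.
July 5, 2026 → July 5, 2027: 365 days.
July 5, 2027 → July 5, 2028: 366 days (2028 is a leap year).
July 2028: 31 − 5 = 26 days remain.
Then 10 full months totalling 304 days.
June 1–10, 2029: 10 days.
Residual: 340 days.
Total: 2167 days.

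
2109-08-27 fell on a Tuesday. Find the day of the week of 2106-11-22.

Monday

Count forward from the earlier date (November 22, 2106) to the later (August 27, 2109):
Day-of-year of November 22, 2106: 326.
Day-of-year of August 27, 2109: 239.
2106 has 365 days, so 365 − 326 = 39 days remain in 2106.
Full years: 2107: 365; 2108: 366. Sum = 731.
Total: 39 + 731 + 239 = 1009 days.
1009 mod 7 = 1, so 1 day before Tuesday is Monday.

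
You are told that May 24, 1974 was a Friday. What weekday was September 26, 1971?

Count forward from the earlier date (September 26, 1971) to the later (May 24, 1974):
September 26, 1971 → September 26, 1972: 366 days (1972 is a leap year).
September 26, 1972 → September 26, 1973: 365 days.
September 1973: 30 − 26 = 4 days remain.
Then October (31), November (30), December (31), January (31), February 1974 (28), March (31), April (30): 31 + 30 + 31 + 31 + 28 + 31 + 30 = 212 days.
May 1–24, 1974: 24 days.
Residual: 240 days.
Total: 971 days.
971 mod 7 = 5, so 5 days before Friday is Sunday.

Sunday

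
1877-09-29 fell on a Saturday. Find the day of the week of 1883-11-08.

Thursday

Day-of-year of September 29, 1877: 272.
Day-of-year of November 8, 1883: 312.
1877 has 365 days, so 365 − 272 = 93 days remain in 1877.
Full years: 1878: 365; 1879: 365; 1880: 366; 1881: 365; 1882: 365. Sum = 1826.
Total: 93 + 1826 + 312 = 2231 days.
2231 mod 7 = 5, so 5 days after Saturday is Thursday.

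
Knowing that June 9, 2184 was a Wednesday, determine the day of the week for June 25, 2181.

Count forward from the earlier date (June 25, 2181) to the later (June 9, 2184):
June 25, 2181 → June 25, 2182: 365 days.
June 25, 2182 → June 25, 2183: 365 days.
June 2183: 30 − 25 = 5 days remain.
Then 11 full months totalling 336 days.
June 1–9, 2184: 9 days.
Residual: 350 days.
Total: 1080 days.
1080 mod 7 = 2, so 2 days before Wednesday is Monday.

Monday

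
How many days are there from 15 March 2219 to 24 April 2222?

Day-of-year of March 15, 2219: 74.
Day-of-year of April 24, 2222: 114.
2219 has 365 days, so 365 − 74 = 291 days remain in 2219.
Full years: 2220: 366; 2221: 365. Sum = 731.
Total: 291 + 731 + 114 = 1136 days.

1136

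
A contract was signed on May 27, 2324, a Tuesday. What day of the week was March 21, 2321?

Count forward from the earlier date (March 21, 2321) to the later (May 27, 2324):
March 21, 2321 → March 21, 2322: 365 days.
March 21, 2322 → March 21, 2323: 365 days.
March 21, 2323 → March 21, 2324: 366 days (2324 is a leap year).
March 2324: 31 − 21 = 10 days remain.
Then April (30): 30 days.
May 1–27, 2324: 27 days.
Residual: 67 days.
Total: 1163 days.
1163 mod 7 = 1, so 1 day before Tuesday is Monday.

Monday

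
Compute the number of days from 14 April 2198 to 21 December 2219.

From April 14, 2198 to April 14, 2219: 21 years, of which 4 contain a Feb 29 — 17×365 + 4×366 = 7669 days.
(2200 is not a leap year (divisible by 100 but not 400).)
April 2219: 30 − 14 = 16 days remain.
Then May (31), June (30), July (31), August (31), September (30), October (31), November (30): 31 + 30 + 31 + 31 + 30 + 31 + 30 = 214 days.
December 1–21, 2219: 21 days.
Residual: 251 days.
Total: 7920 days.

7920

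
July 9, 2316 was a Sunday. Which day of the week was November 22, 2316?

Wednesday

July 2316: 31 − 9 = 22 days remain.
Then August (31), September (30), October (31): 31 + 30 + 31 = 92 days.
November 1–22, 2316: 22 days.
Total: 22 + 92 + 22 = 136 days.
136 mod 7 = 3, so 3 days after Sunday is Wednesday.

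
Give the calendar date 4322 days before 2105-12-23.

2094-02-21

Count 4322 days before December 23, 2105:
Day-of-year of February 21, 2094: 52.
Day-of-year of December 23, 2105: 357.
2094 has 365 days, so 365 − 52 = 313 days remain in 2094.
Full years 2095–2104: 8 common + 2 leap = 8×365 + 2×366 = 3652 days.
Total: 313 + 3652 + 357 = 4322 days.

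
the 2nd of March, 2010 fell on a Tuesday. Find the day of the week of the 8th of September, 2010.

March 2010: 31 − 2 = 29 days remain.
Then April (30), May (31), June (30), July (31), August (31): 30 + 31 + 30 + 31 + 31 = 153 days.
September 1–8, 2010: 8 days.
Total: 29 + 153 + 8 = 190 days.
190 mod 7 = 1, so 1 day after Tuesday is Wednesday.

Wednesday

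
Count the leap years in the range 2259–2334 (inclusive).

Years divisible by 4: 2260, 2264, …, 2332 — 19 in all.
Of these, 2300 is divisible by 100 but not 400, so not leap.
Leap years: 19 − 1 = 18.

18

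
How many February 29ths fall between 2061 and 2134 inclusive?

17

Years divisible by 4: 2064, 2068, …, 2132 — 18 in all.
Of these, 2100 is divisible by 100 but not 400, so not leap.
Leap years: 18 − 1 = 17.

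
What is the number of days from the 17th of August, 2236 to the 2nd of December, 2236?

August 2236: 31 − 17 = 14 days remain.
Then September (30), October (31), November (30): 30 + 31 + 30 = 91 days.
December 1–2, 2236: 2 days.
Total: 14 + 91 + 2 = 107 days.

107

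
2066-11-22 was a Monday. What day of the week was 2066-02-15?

Count forward from the earlier date (February 15, 2066) to the later (November 22, 2066):
February 2066: 28 − 15 = 13 days remain (2066 is not a leap year, so February has 28 days).
Then March (31), April (30), May (31), June (30), July (31), August (31), September (30), October (31): 31 + 30 + 31 + 30 + 31 + 31 + 30 + 31 = 245 days.
November 1–22, 2066: 22 days.
Total: 13 + 245 + 22 = 280 days.
280 is a multiple of 7, so 2066-02-15 falls on the same weekday: Monday.

Monday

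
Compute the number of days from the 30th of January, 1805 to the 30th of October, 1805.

273

January 1805: 31 − 30 = 1 day remains.
Then February 1805 (28), March (31), April (30), May (31), June (30), July (31), August (31), September (30): 28 + 31 + 30 + 31 + 30 + 31 + 31 + 30 = 242 days.
October 1–30, 1805: 30 days.
Total: 1 + 242 + 30 = 273 days.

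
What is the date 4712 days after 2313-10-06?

2326-08-31

Count 4712 days after October 6, 2313:
Day-of-year of October 6, 2313: 279.
Day-of-year of August 31, 2326: 243.
2313 has 365 days, so 365 − 279 = 86 days remain in 2313.
Full years 2314–2325: 9 common + 3 leap = 9×365 + 3×366 = 4383 days.
Total: 86 + 4383 + 243 = 4712 days.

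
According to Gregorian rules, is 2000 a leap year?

2000 is a leap year (divisible by 400).

Yes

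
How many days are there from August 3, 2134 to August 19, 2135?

381

Day-of-year of August 3, 2134: 215.
Day-of-year of August 19, 2135: 231.
2134 has 365 days, so 365 − 215 = 150 days remain in 2134.
Total: 150 + 231 = 381 days.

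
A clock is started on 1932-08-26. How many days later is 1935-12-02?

August 26, 1932 → August 26, 1933: 365 days.
August 26, 1933 → August 26, 1934: 365 days.
August 26, 1934 → August 26, 1935: 365 days.
August 1935: 31 − 26 = 5 days remain.
Then September (30), October (31), November (30): 30 + 31 + 30 = 91 days.
December 1–2, 1935: 2 days.
Residual: 98 days.
Total: 1193 days.

1193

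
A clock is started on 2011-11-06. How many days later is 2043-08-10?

11600

From November 6, 2011 to November 6, 2042: 31 years, of which 8 contain a Feb 29 — 23×365 + 8×366 = 11323 days.
November 2042: 30 − 6 = 24 days remain.
Then December (31), January (31), February 2043 (28), March (31), April (30), May (31), June (30), July (31): 31 + 31 + 28 + 31 + 30 + 31 + 30 + 31 = 243 days.
August 1–10, 2043: 10 days.
Residual: 277 days.
Total: 11600 days.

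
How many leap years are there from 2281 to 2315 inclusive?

7

Years divisible by 4 in [2281, 2315]: 2284, 2288, 2292, 2296, 2300, 2304, 2308, 2312.
Of these, 2300 is divisible by 100 but not 400, so not leap.
Leap years: 8 − 1 = 7.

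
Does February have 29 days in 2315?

2315 is not a leap year.

No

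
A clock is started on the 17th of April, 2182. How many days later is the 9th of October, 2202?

Day-of-year of April 17, 2182: 107.
Day-of-year of October 9, 2202: 282.
2182 has 365 days, so 365 − 107 = 258 days remain in 2182.
Full years 2183–2201: 15 common + 4 leap = 15×365 + 4×366 = 6939 days.
Total: 258 + 6939 + 282 = 7479 days.

7479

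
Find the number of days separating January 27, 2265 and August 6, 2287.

From January 27, 2265 to January 27, 2287: 22 years, of which 5 contain a Feb 29 — 17×365 + 5×366 = 8035 days.
January 2287: 31 − 27 = 4 days remain.
Then February 2287 (28), March (31), April (30), May (31), June (30), July (31): 28 + 31 + 30 + 31 + 30 + 31 = 181 days.
August 1–6, 2287: 6 days.
Residual: 191 days.
Total: 8226 days.

8226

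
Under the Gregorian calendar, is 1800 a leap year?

1800 is not a leap year (divisible by 100 but not 400).

No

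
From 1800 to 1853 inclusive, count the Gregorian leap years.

13

Years divisible by 4: 1800, 1804, …, 1852 — 14 in all.
Of these, 1800 is divisible by 100 but not 400, so not leap.
Leap years: 14 − 1 = 13.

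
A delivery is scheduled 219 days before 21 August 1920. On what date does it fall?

15 January 1920

Count 219 days before August 21, 1920:
January 1920: 31 − 15 = 16 days remain.
Then February 1920 (29), March (31), April (30), May (31), June (30), July (31): 29 + 31 + 30 + 31 + 30 + 31 = 182 days.
August 1–21, 1920: 21 days.
Total: 16 + 182 + 21 = 219 days.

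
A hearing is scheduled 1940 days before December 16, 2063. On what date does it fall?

August 24, 2058

Count 1940 days before December 16, 2063:
Day-of-year of August 24, 2058: 236.
Day-of-year of December 16, 2063: 350.
2058 has 365 days, so 365 − 236 = 129 days remain in 2058.
Full years: 2059: 365; 2060: 366; 2061: 365; 2062: 365. Sum = 1461.
Total: 129 + 1461 + 350 = 1940 days.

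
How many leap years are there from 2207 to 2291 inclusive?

Years divisible by 4: 2208, 2212, …, 2288 — 21 in all.
No century exceptions apply. Count: 21.

21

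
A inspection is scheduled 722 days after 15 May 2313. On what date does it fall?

7 May 2315

Count 722 days after May 15, 2313:
May 2313: 31 − 15 = 16 days remain.
Then 23 full months totalling 699 days.
May 1–7, 2315: 7 days.
Total: 16 + 699 + 7 = 722 days.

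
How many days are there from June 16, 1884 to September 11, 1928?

Day-of-year of June 16, 1884: 168.
Day-of-year of September 11, 1928: 255.
1884 has 366 days, so 366 − 168 = 198 days remain in 1884.
Full years 1885–1927: 34 common + 9 leap = 34×365 + 9×366 = 15704 days.
Total: 198 + 15704 + 255 = 16157 days.

16157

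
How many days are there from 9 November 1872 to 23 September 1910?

Day-of-year of November 9, 1872: 314.
Day-of-year of September 23, 1910: 266.
1872 has 366 days, so 366 − 314 = 52 days remain in 1872.
Full years 1873–1909: 29 common + 8 leap = 29×365 + 8×366 = 13513 days.
Total: 52 + 13513 + 266 = 13831 days.

13831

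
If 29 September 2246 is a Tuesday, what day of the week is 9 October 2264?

Day-of-year of September 29, 2246: 272.
Day-of-year of October 9, 2264: 283.
2246 has 365 days, so 365 − 272 = 93 days remain in 2246.
Full years 2247–2263: 13 common + 4 leap = 13×365 + 4×366 = 6209 days.
Total: 93 + 6209 + 283 = 6585 days.
6585 mod 7 = 5, so 5 days after Tuesday is Sunday.

Sunday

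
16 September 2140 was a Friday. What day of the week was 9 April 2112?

Count forward from the earlier date (April 9, 2112) to the later (September 16, 2140):
From April 9, 2112 to April 9, 2140: 28 years, of which 7 contain a Feb 29 — 21×365 + 7×366 = 10227 days.
April 2140: 30 − 9 = 21 days remain.
Then May (31), June (30), July (31), August (31): 31 + 30 + 31 + 31 = 123 days.
September 1–16, 2140: 16 days.
Residual: 160 days.
Total: 10387 days.
10387 mod 7 = 6, so 6 days before Friday is Saturday.

Saturday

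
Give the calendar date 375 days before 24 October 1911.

14 October 1910

Count 375 days before October 24, 1911:
October 14, 1910 → October 14, 1911: 365 days.
Within October 1911: 24 − 14 = 10 days.
Total: 375 days.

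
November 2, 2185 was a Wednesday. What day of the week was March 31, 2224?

Wednesday

From November 2, 2185 to November 2, 2223: 38 years, of which 8 contain a Feb 29 — 30×365 + 8×366 = 13878 days.
(2200 is not a leap year (divisible by 100 but not 400).)
November 2223: 30 − 2 = 28 days remain.
Then December (31), January (31), February 2224 (29): 31 + 31 + 29 = 91 days.
March 1–31, 2224: 31 days.
Residual: 150 days.
Total: 14028 days.
14028 is a multiple of 7, so March 31, 2224 falls on the same weekday: Wednesday.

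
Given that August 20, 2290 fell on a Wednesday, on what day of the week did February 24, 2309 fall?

Wednesday

From August 20, 2290 to August 20, 2308: 18 years, of which 4 contain a Feb 29 — 14×365 + 4×366 = 6574 days.
(2300 is not a leap year (divisible by 100 but not 400).)
August 2308: 31 − 20 = 11 days remain.
Then September (30), October (31), November (30), December (31), January (31): 30 + 31 + 30 + 31 + 31 = 153 days.
February 1–24, 2309: 24 days (2309 is not a leap year).
Residual: 188 days.
Total: 6762 days.
6762 is a multiple of 7, so February 24, 2309 falls on the same weekday: Wednesday.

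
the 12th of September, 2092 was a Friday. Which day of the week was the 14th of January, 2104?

From September 12, 2092 to September 12, 2103: 11 years, of which 1 contains a Feb 29 — 10×365 + 1×366 = 4016 days.
(2100 is not a leap year (divisible by 100 but not 400).)
September 2103: 30 − 12 = 18 days remain.
Then October (31), November (30), December (31): 31 + 30 + 31 = 92 days.
January 1–14, 2104: 14 days.
Residual: 124 days.
Total: 4140 days.
4140 mod 7 = 3, so 3 days after Friday is Monday.

Monday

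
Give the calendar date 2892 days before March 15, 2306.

April 13, 2298

Count 2892 days before March 15, 2306:
From April 13, 2298 to April 13, 2305: 7 years, of which 1 contains a Feb 29 — 6×365 + 1×366 = 2556 days.
(2300 is not a leap year (divisible by 100 but not 400).)
April 2305: 30 − 13 = 17 days remain.
Then 10 full months totalling 304 days.
March 1–15, 2306: 15 days.
Residual: 336 days.
Total: 2892 days.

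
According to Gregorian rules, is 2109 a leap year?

2109 is not a leap year.

No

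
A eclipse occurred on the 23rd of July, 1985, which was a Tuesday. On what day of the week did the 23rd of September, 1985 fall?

Monday

July 1985: 31 − 23 = 8 days remain.
Then August (31): 31 days.
September 1–23, 1985: 23 days.
Total: 8 + 31 + 23 = 62 days.
62 mod 7 = 6, so 6 days after Tuesday is Monday.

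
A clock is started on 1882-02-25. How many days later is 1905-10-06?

8623

Day-of-year of February 25, 1882: 56.
Day-of-year of October 6, 1905: 279.
1882 has 365 days, so 365 − 56 = 309 days remain in 1882.
Full years 1883–1904: 17 common + 5 leap = 17×365 + 5×366 = 8035 days.
Total: 309 + 8035 + 279 = 8623 days.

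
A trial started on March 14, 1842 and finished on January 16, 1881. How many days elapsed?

14188

Day-of-year of March 14, 1842: 73.
Day-of-year of January 16, 1881: 16.
1842 has 365 days, so 365 − 73 = 292 days remain in 1842.
Full years 1843–1880: 28 common + 10 leap = 28×365 + 10×366 = 13880 days.
Total: 292 + 13880 + 16 = 14188 days.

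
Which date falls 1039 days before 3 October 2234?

29 November 2231

Count 1039 days before October 3, 2234:
Day-of-year of November 29, 2231: 333.
Day-of-year of October 3, 2234: 276.
2231 has 365 days, so 365 − 333 = 32 days remain in 2231.
Full years: 2232: 366; 2233: 365. Sum = 731.
Total: 32 + 731 + 276 = 1039 days.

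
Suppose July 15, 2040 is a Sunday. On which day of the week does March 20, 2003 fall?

Count forward from the earlier date (March 20, 2003) to the later (July 15, 2040):
Day-of-year of March 20, 2003: 79.
Day-of-year of July 15, 2040: 197.
2003 has 365 days, so 365 − 79 = 286 days remain in 2003.
Full years 2004–2039: 27 common + 9 leap = 27×365 + 9×366 = 13149 days.
Total: 286 + 13149 + 197 = 13632 days.
13632 mod 7 = 3, so 3 days before Sunday is Thursday.

Thursday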